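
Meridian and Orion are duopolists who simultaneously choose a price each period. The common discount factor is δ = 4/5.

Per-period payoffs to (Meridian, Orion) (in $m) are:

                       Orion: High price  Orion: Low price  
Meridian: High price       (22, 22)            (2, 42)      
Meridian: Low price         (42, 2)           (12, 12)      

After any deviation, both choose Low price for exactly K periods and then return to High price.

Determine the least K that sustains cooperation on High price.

No profitable deviation requires (22−12)(δ+…+δ^K) ≥ 42−22, i.e. δ+…+δ^K ≥ 2 ≈ 2.0000.
With δ = 4/5, the partial sums are K=1: 0.8000, K=2: 1.4400, K=3: 1.9520, K=4: 2.3616.
K = 4 is the first length at which the sum reaches 2.0000.

4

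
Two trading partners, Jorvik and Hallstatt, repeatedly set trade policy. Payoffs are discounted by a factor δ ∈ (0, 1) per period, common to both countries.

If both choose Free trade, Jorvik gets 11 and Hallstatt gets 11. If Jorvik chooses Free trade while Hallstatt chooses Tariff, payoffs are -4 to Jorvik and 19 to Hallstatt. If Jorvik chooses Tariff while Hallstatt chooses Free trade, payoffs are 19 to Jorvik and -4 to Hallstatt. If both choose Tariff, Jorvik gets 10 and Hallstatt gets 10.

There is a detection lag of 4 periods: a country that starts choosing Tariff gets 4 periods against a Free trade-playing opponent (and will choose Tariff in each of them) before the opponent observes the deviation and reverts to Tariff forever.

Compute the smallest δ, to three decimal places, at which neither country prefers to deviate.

A deviator earns 19 for 4 periods, then 10 forever; cooperating earns 11 forever. Multiplying the IC by (1−δ):
11 ≥ 19(1−δ^4) + 10δ^4, so 9·δ^4 ≥ 8 and δ^4 ≥ 8/9.
δ ≥ (8/9)^(1/4) ≈ 0.971.

0.971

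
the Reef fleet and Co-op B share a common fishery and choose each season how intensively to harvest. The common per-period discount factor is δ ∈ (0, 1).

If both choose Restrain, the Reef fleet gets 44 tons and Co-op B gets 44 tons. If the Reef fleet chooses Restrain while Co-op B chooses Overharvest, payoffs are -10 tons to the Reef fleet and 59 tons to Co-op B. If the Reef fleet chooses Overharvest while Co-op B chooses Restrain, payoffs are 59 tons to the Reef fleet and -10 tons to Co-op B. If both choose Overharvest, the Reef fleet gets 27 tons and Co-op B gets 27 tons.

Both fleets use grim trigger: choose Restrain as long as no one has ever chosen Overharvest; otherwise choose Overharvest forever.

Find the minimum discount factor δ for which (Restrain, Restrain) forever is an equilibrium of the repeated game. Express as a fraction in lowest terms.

44/(1−δ) ≥ 59 + 27δ/(1−δ)
44 ≥ 59 − 32δ
δ ≥ 15/32.

15/32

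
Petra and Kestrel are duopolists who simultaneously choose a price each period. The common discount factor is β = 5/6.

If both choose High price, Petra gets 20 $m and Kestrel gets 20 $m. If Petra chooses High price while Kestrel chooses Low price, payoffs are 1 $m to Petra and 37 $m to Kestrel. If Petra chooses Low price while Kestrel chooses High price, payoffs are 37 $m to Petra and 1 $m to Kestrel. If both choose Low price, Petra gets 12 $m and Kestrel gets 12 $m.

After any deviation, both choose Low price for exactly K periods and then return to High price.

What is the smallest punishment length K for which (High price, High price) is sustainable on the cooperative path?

IC: β(1−β^K)/(1−β) ≥ (37−20)/(20−12) = 17/8.
With β = 5/6: need 1 − β^K ≥ 17/8·(1−5/6)/(5/6), i.e. β^K ≤ 0.5750.
Since (5/6)^3 = 0.5787 and (5/6)^4 = 0.4823, the smallest such K is 4.

4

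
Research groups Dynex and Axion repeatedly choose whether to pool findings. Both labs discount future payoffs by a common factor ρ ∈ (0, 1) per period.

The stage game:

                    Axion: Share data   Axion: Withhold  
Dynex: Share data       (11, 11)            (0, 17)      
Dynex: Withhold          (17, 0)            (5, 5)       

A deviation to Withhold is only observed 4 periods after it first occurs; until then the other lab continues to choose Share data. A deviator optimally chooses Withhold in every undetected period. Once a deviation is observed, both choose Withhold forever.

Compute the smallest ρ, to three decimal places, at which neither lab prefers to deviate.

0.841

The best deviation is to choose Withhold for all 4 undetected periods, earning 17 each, then 5 forever once detected.
Deviation value: 17(1−ρ^4)/(1−ρ) + 5ρ^4/(1−ρ); cooperation value: 11/(1−ρ).
IC: 11 ≥ 17(1−ρ^4) + 5ρ^4 = 17 − 12ρ^4.
So ρ^4 ≥ 6/12 = 1/2, giving ρ ≥ (1/2)^(1/4) ≈ 0.841.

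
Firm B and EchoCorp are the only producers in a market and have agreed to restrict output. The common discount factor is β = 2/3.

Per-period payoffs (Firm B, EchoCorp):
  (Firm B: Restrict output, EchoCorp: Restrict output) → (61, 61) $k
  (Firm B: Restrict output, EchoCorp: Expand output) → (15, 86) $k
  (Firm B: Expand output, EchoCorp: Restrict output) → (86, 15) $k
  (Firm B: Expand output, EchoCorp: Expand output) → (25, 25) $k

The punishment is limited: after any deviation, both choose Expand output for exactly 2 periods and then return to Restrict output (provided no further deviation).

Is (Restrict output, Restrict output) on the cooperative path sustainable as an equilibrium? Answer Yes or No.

Yes

Comparing payoff streams over the 3 periods until play realigns: cooperate → 61(1+β+…+β^2); deviate → 86 + 25(β+…+β^2).
Cooperation is sustained iff (61−25)(β+…+β^2) ≥ 86−61.
β+…+β^2 = 2/3·(1−(2/3)^2)/(1−2/3) = 1.1111, and (86−61)/(61−25) = 0.6944.
1.1111 ≥ 0.6944, so cooperation is sustainable.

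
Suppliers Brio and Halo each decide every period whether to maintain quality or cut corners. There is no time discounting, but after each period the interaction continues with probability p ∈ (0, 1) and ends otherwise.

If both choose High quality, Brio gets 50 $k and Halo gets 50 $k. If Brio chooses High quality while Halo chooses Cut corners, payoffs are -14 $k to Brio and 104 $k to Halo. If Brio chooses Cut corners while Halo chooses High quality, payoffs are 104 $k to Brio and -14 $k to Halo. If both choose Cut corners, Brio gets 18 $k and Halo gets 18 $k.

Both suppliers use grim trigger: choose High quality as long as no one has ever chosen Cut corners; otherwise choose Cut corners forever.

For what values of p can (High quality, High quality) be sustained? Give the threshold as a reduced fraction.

27/43

With no time discounting, the continuation probability p plays the role of the discount factor.
Grim-trigger IC: 50/(1−p) ≥ 104 + 18p/(1−p) ⇒ p ≥ (104−50)/(104−18) = 27/43.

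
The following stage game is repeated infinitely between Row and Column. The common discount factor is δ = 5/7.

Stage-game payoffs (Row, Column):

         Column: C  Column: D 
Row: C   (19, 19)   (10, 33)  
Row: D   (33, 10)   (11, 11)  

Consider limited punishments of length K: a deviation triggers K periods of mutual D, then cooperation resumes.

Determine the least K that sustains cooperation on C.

No profitable deviation requires (19−11)(δ+…+δ^K) ≥ 33−19, i.e. δ+…+δ^K ≥ 7/4 ≈ 1.7500.
With δ = 5/7, the partial sums are K=1: 0.7143, K=2: 1.2245, K=3: 1.5889, K=4: 1.8492.
K = 4 is the first length at which the sum reaches 1.7500.

4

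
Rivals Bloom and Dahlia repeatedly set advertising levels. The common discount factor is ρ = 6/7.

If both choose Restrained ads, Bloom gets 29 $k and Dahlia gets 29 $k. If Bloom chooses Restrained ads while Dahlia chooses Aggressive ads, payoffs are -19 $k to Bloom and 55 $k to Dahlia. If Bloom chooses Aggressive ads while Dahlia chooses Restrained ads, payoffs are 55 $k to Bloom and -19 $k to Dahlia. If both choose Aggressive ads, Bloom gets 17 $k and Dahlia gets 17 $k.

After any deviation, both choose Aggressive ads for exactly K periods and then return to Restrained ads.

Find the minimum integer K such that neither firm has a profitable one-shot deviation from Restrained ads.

3

Need Σ_{k=1}^{K} ρ^k ≥ (55−29)/(29−17) = 2.1667 at ρ = 6/7.
At K = 2 the sum is 1.5918 < 2.1667; at K = 3 it is 2.2216 ≥ 2.1667.
So the minimum punishment length is K = 3.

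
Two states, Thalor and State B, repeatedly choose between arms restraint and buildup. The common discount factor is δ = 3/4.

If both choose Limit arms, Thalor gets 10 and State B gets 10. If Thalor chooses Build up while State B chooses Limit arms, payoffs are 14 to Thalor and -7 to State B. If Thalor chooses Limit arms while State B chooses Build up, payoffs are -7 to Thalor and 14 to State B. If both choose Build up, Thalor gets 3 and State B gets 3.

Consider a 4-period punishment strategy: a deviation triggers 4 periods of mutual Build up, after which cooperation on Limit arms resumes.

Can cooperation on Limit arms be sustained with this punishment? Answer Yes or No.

Yes

A one-shot deviation gives 14 now, then 3 for 4 periods, then back to 10.
Gain from deviating: (14−10) today; loss: (10−3) in each of the next 4 periods.
No-deviation condition: (10−3)(δ+…+δ^4) ≥ 14−10, i.e. δ+…+δ^4 ≥ 4/7.
At δ = 3/4: δ+…+δ^4 = 2.0508 ≥ 0.5714.
So cooperation is sustainable.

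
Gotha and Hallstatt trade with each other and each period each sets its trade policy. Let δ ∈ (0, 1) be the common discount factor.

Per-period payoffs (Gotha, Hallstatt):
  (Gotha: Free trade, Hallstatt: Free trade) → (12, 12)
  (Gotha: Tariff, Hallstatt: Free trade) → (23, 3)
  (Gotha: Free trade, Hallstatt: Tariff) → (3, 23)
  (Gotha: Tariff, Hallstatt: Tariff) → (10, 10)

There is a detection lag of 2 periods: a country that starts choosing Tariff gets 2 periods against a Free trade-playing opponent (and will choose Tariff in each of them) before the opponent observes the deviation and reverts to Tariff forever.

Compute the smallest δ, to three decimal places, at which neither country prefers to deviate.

Deviating for the 2 undetected periods gains 23−12 = 11 per period over cooperation, then loses 12−10 = 2 per period forever once punishment starts.
Gain: 11(1 + δ + … + δ^1); loss: 2·δ^2/(1−δ).
No profitable deviation ⇔ 11(1−δ^2) ≤ 2·δ^2, i.e. δ^2 ≥ 11/(11+2) = 11/13.
Hence δ ≥ (11/13)^(1/2) ≈ 0.920.

0.920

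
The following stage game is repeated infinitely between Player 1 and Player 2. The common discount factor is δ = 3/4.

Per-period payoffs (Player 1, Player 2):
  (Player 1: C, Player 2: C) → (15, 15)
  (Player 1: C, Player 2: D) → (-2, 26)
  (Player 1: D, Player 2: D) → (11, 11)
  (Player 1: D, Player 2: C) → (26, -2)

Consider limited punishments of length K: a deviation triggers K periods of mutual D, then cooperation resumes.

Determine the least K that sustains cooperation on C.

IC: δ(1−δ^K)/(1−δ) ≥ (26−15)/(15−11) = 11/4.
With δ = 3/4: need 1 − δ^K ≥ 11/4·(1−3/4)/(3/4), i.e. δ^K ≤ 0.0833.
Since (3/4)^8 = 0.1001 and (3/4)^9 = 0.0751, the smallest such K is 9.

9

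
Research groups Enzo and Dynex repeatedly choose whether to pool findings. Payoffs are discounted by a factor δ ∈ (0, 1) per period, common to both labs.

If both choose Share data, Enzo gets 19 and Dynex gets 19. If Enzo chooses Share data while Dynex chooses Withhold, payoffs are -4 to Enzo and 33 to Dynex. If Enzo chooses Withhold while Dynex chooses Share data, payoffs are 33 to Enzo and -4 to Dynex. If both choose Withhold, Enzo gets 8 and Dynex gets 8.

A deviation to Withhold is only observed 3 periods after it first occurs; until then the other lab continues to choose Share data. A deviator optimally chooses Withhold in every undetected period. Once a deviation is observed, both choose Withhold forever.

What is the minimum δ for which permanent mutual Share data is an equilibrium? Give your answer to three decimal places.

0.824

The best deviation is to choose Withhold for all 3 undetected periods, earning 33 each, then 8 forever once detected.
Deviation value: 33(1−δ^3)/(1−δ) + 8δ^3/(1−δ); cooperation value: 19/(1−δ).
IC: 19 ≥ 33(1−δ^3) + 8δ^3 = 33 − 25δ^3.
So δ^3 ≥ 14/25, giving δ ≥ (14/25)^(1/3) ≈ 0.824.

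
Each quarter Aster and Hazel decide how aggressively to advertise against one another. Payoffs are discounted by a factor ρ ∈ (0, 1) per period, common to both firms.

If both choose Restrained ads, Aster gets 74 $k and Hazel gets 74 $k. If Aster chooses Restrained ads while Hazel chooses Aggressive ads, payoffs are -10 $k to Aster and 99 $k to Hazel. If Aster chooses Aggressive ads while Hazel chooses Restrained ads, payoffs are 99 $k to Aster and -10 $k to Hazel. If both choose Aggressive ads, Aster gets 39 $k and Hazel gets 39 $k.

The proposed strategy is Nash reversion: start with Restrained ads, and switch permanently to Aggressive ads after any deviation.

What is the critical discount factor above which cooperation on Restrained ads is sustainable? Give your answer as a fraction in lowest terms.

5/12

One-period gain from deviating is 99 − 74 = 25. The loss is 74 − 39 = 35 in every subsequent period, with present value 35·ρ/(1−ρ).
Deviation is unprofitable when 35·ρ/(1−ρ) ≥ 25, i.e. ρ/(1−ρ) ≥ 5/7.
Equivalently ρ ≥ 25/(25+35) = 5/12.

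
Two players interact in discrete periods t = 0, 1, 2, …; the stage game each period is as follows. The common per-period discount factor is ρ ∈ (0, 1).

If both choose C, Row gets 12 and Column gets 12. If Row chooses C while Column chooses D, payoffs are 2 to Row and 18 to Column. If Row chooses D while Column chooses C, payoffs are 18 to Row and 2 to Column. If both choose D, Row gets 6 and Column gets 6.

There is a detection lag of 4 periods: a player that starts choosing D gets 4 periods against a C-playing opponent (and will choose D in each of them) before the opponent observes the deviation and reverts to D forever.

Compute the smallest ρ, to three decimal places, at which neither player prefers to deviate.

0.841

A deviator earns 18 for 4 periods, then 6 forever; cooperating earns 12 forever. Multiplying the IC by (1−ρ):
12 ≥ 18(1−ρ^4) + 6ρ^4, so 12·ρ^4 ≥ 6 and ρ^4 ≥ 1/2.
ρ ≥ (1/2)^(1/4) ≈ 0.841.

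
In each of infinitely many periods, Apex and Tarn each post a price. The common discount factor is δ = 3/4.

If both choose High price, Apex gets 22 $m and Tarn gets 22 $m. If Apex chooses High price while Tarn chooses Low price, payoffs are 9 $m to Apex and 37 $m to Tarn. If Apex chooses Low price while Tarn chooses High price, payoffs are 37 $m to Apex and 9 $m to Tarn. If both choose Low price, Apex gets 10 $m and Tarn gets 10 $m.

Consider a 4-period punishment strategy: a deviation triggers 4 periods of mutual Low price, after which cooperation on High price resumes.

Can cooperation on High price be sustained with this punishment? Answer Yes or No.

Yes

IC: δ+…+δ^4 ≥ (37−22)/(22−10) = 5/4.
At δ = 3/4: partial sum = 2.0508 ≥ 1.2500. Cooperation sustainable.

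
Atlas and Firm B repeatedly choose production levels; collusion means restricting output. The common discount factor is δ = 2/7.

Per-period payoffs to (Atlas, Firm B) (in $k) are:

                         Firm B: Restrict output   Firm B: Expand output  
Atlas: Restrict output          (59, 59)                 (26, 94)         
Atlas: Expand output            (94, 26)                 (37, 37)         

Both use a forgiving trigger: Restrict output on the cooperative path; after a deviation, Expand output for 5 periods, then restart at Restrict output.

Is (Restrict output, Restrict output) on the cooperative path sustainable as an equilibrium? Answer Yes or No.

IC: δ+…+δ^5 ≥ (94−59)/(59−37) = 35/22.
At δ = 2/7: partial sum = 0.3992 < 1.5909. Cooperation not sustainable.

No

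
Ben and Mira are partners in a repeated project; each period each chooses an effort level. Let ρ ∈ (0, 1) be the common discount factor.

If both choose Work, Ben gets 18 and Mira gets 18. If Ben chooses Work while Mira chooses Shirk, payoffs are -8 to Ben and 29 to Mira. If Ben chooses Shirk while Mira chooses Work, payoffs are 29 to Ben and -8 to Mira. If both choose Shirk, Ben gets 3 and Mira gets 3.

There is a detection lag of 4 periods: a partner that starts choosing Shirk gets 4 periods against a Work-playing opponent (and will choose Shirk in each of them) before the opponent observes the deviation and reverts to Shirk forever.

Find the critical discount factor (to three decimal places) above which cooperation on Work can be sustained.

Deviating for the 4 undetected periods gains 29−18 = 11 per period over cooperation, then loses 18−3 = 15 per period forever once punishment starts.
Gain: 11(1 + ρ + … + ρ^3); loss: 15·ρ^4/(1−ρ).
No profitable deviation ⇔ 11(1−ρ^4) ≤ 15·ρ^4, i.e. ρ^4 ≥ 11/(11+15) = 11/26.
Hence ρ ≥ (11/26)^(1/4) ≈ 0.807.

0.807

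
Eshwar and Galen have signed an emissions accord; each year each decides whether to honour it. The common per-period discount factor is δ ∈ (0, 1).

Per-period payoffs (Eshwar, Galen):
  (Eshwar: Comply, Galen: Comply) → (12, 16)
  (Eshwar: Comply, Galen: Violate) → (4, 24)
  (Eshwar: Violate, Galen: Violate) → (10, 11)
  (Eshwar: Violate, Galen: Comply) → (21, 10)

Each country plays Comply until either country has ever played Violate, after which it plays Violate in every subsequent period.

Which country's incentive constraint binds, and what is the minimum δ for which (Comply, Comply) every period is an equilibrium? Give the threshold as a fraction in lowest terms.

Eshwar; δ ≥ 9/11

Eshwar: cooperation gives 12 each period; deviation gives 21 once then 10 forever.
  12/(1−δ) ≥ 21 + 10δ/(1−δ) ⇒ δ ≥ 9/11.
Galen: cooperation gives 16 each period; deviation gives 24 once then 11 forever.
  δ ≥ 8/13.
Both must hold, so the binding constraint is Eshwar's: δ ≥ 9/11.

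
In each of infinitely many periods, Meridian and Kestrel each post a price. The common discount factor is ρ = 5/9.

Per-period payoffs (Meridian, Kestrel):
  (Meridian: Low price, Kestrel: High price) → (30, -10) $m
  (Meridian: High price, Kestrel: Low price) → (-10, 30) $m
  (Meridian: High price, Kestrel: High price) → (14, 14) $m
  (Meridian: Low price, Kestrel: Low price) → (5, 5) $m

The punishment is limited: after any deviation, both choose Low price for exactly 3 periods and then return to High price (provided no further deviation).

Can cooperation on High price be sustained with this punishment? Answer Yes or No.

A one-shot deviation gives 30 now, then 5 for 3 periods, then back to 14.
Gain from deviating: (30−14) today; loss: (14−5) in each of the next 3 periods.
No-deviation condition: (14−5)(ρ+…+ρ^3) ≥ 30−14, i.e. ρ+…+ρ^3 ≥ 16/9.
At ρ = 5/9: ρ+…+ρ^3 = 1.0357 < 1.7778.
So cooperation is not sustainable.

No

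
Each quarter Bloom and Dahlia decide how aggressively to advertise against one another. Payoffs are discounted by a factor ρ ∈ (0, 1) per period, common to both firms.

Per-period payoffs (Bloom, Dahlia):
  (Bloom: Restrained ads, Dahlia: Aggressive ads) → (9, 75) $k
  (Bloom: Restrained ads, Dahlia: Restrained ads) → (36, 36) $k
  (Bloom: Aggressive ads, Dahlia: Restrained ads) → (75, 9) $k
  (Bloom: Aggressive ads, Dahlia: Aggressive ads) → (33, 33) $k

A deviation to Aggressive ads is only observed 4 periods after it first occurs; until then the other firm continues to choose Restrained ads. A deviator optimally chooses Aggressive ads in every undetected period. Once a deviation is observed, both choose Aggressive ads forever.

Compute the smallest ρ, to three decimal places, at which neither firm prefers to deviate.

0.982

Deviating for the 4 undetected periods gains 75−36 = 39 per period over cooperation, then loses 36−33 = 3 per period forever once punishment starts.
Gain: 39(1 + ρ + … + ρ^3); loss: 3·ρ^4/(1−ρ).
No profitable deviation ⇔ 39(1−ρ^4) ≤ 3·ρ^4, i.e. ρ^4 ≥ 39/(39+3) = 13/14.
Hence ρ ≥ (13/14)^(1/4) ≈ 0.982.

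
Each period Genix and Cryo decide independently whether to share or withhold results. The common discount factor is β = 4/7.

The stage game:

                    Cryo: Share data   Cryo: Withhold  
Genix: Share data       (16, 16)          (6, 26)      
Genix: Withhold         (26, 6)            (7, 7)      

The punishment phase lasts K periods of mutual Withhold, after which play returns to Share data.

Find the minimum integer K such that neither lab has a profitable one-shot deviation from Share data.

Need Σ_{k=1}^{K} β^k ≥ (26−16)/(16−7) = 1.1111 at β = 4/7.
At K = 3 the sum is 1.0845 < 1.1111; at K = 4 it is 1.1912 ≥ 1.1111.
So the minimum punishment length is K = 4.

4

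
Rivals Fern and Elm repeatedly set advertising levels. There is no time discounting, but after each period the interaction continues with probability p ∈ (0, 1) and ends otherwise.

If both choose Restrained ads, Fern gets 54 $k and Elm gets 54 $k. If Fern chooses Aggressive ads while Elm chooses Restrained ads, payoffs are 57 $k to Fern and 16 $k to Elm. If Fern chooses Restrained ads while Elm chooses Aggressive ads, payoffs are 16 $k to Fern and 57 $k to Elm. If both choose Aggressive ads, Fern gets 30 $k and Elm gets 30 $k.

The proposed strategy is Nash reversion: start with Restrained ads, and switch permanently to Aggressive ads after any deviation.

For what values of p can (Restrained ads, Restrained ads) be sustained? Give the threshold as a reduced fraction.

With no time discounting, the continuation probability p plays the role of the discount factor.
Grim-trigger IC: 54/(1−p) ≥ 57 + 30p/(1−p) ⇒ p ≥ (57−54)/(57−30) = 1/9.

1/9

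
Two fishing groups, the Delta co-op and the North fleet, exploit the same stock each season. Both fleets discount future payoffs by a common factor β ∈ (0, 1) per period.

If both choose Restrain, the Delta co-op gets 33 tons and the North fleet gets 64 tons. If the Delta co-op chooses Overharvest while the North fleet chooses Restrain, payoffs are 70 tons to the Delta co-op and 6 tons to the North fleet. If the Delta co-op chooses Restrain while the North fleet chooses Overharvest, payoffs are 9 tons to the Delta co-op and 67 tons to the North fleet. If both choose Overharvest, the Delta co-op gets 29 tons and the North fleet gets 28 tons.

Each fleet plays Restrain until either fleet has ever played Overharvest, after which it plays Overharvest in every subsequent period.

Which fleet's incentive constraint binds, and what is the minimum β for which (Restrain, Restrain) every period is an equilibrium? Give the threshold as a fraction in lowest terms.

For the Delta co-op: deviation gain 70−33 = 37, per-period punishment loss 33−29 = 4. IC gives β ≥ 37/41.
For the North fleet: gain 3, loss 36 per period, so β ≥ 3/39 = 1/13.
The tighter constraint is the Delta co-op's, so cooperation needs β ≥ 37/41.

the Delta co-op; β ≥ 37/41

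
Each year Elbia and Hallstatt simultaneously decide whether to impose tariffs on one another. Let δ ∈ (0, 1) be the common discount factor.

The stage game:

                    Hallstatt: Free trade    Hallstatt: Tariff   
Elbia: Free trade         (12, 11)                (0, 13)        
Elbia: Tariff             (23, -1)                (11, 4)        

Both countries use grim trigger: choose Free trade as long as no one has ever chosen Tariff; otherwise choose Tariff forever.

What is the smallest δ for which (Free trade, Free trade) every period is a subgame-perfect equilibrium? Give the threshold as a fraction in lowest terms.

Elbia: cooperation gives 12 each period; deviation gives 23 once then 11 forever.
  12/(1−δ) ≥ 23 + 11δ/(1−δ) ⇒ δ ≥ 11/12.
Hallstatt: cooperation gives 11 each period; deviation gives 13 once then 4 forever.
  δ ≥ 2/9.
Both must hold, so the binding constraint is Elbia's: δ ≥ 11/12.

11/12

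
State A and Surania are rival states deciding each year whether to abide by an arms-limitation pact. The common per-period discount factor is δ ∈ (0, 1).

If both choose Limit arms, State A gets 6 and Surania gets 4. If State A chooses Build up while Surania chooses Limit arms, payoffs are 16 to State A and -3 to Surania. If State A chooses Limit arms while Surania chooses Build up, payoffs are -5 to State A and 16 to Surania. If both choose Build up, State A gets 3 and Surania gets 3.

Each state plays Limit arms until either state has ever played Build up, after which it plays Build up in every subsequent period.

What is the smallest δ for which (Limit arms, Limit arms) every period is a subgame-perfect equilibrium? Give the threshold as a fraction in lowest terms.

State A: cooperation gives 6 each period; deviation gives 16 once then 3 forever.
  6/(1−δ) ≥ 16 + 3δ/(1−δ) ⇒ δ ≥ 10/13.
Surania: cooperation gives 4 each period; deviation gives 16 once then 3 forever.
  δ ≥ 12/13.
Both must hold, so the binding constraint is Surania's: δ ≥ 12/13.

12/13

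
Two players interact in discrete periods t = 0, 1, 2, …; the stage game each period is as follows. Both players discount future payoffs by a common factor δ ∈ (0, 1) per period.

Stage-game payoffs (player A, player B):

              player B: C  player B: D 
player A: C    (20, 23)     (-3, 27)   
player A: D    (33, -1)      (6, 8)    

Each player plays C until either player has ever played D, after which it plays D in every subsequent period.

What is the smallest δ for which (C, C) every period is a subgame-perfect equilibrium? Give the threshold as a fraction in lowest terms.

player A: cooperation gives 20 each period; deviation gives 33 once then 6 forever.
  20/(1−δ) ≥ 33 + 6δ/(1−δ) ⇒ δ ≥ 13/27.
player B: cooperation gives 23 each period; deviation gives 27 once then 8 forever.
  δ ≥ 4/19.
Both must hold, so the binding constraint is player A's: δ ≥ 13/27.

13/27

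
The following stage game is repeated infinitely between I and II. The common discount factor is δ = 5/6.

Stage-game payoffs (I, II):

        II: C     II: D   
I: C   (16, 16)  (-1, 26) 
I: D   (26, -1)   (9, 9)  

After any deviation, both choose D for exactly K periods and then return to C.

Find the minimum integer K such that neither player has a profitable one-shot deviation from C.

No profitable deviation requires (16−9)(δ+…+δ^K) ≥ 26−16, i.e. δ+…+δ^K ≥ 10/7 ≈ 1.4286.
With δ = 5/6, the partial sums are K=1: 0.8333, K=2: 1.5278.
K = 2 is the first length at which the sum reaches 1.4286.

2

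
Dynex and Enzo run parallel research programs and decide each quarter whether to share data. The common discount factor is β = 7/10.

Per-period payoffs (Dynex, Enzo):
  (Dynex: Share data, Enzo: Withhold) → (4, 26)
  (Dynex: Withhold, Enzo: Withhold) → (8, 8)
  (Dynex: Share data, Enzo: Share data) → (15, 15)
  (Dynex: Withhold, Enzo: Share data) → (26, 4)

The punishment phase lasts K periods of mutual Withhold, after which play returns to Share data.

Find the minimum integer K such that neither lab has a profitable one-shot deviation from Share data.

4

No profitable deviation requires (15−8)(β+…+β^K) ≥ 26−15, i.e. β+…+β^K ≥ 11/7 ≈ 1.5714.
With β = 7/10, the partial sums are K=1: 0.7000, K=2: 1.1900, K=3: 1.5330, K=4: 1.7731.
K = 4 is the first length at which the sum reaches 1.5714.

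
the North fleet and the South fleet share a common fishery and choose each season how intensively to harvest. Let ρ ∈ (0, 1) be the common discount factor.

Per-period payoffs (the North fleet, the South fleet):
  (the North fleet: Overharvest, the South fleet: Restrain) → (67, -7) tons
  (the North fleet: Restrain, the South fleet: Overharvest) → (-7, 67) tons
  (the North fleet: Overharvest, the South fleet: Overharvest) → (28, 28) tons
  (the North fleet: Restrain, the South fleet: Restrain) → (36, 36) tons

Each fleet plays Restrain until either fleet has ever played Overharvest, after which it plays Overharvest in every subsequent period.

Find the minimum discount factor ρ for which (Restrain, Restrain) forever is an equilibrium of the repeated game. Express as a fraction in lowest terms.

31/39

Cooperation forever yields 36 each period: 36/(1−ρ).
Deviating yields 67 once, then 28 forever: 67 + 28ρ/(1−ρ).
No profitable deviation requires 36/(1−ρ) ≥ 67 + 28ρ/(1−ρ).
Multiplying by (1−ρ): 36 ≥ 67(1−ρ) + 28ρ = 67 − 39ρ.
So 39ρ ≥ 31, i.e. ρ ≥ 31/39.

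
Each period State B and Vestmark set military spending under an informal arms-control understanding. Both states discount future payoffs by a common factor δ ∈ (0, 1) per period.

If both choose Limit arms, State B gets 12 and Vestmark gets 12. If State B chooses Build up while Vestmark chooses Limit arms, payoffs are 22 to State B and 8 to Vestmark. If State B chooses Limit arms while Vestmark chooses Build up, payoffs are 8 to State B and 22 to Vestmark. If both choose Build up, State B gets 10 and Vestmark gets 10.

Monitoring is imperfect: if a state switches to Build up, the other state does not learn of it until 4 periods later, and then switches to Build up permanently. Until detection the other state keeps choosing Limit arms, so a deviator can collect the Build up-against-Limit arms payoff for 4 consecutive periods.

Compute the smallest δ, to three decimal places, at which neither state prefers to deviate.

0.955

A deviator earns 22 for 4 periods, then 10 forever; cooperating earns 12 forever. Multiplying the IC by (1−δ):
12 ≥ 22(1−δ^4) + 10δ^4, so 12·δ^4 ≥ 10 and δ^4 ≥ 5/6.
δ ≥ (5/6)^(1/4) ≈ 0.955.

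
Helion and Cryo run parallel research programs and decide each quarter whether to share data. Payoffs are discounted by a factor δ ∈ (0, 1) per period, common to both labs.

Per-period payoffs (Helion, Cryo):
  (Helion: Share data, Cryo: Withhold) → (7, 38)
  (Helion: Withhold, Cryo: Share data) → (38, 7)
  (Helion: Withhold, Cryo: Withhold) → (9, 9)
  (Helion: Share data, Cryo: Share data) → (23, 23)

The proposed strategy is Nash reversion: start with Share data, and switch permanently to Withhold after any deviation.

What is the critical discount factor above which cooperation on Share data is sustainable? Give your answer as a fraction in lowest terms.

Cooperation forever yields 23 each period: 23/(1−δ).
Deviating yields 38 once, then 9 forever: 38 + 9δ/(1−δ).
No profitable deviation requires 23/(1−δ) ≥ 38 + 9δ/(1−δ).
Multiplying by (1−δ): 23 ≥ 38(1−δ) + 9δ = 38 − 29δ.
So 29δ ≥ 15, i.e. δ ≥ 15/29.

15/29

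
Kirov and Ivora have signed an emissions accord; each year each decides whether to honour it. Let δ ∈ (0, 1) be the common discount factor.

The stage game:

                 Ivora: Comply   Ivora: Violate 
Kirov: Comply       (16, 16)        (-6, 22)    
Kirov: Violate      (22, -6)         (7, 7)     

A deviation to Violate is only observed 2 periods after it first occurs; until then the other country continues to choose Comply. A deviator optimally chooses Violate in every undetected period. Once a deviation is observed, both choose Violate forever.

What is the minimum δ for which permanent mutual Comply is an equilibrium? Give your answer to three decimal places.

0.632

Deviating for the 2 undetected periods gains 22−16 = 6 per period over cooperation, then loses 16−7 = 9 per period forever once punishment starts.
Gain: 6(1 + δ + … + δ^1); loss: 9·δ^2/(1−δ).
No profitable deviation ⇔ 6(1−δ^2) ≤ 9·δ^2, i.e. δ^2 ≥ 6/(6+9) = 2/5.
Hence δ ≥ (2/5)^(1/2) ≈ 0.632.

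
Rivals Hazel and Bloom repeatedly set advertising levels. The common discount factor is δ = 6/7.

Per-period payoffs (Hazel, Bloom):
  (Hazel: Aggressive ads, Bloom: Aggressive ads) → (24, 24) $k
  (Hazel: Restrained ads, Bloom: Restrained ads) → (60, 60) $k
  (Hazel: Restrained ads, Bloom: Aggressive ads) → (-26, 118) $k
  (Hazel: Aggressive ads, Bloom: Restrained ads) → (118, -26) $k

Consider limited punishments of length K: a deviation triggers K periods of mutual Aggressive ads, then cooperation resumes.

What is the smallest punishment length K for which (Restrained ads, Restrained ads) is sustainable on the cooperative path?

IC: δ(1−δ^K)/(1−δ) ≥ (118−60)/(60−24) = 29/18.
With δ = 6/7: need 1 − δ^K ≥ 29/18·(1−6/7)/(6/7), i.e. δ^K ≤ 0.7315.
Since (6/7)^2 = 0.7347 and (6/7)^3 = 0.6297, the smallest such K is 3.

3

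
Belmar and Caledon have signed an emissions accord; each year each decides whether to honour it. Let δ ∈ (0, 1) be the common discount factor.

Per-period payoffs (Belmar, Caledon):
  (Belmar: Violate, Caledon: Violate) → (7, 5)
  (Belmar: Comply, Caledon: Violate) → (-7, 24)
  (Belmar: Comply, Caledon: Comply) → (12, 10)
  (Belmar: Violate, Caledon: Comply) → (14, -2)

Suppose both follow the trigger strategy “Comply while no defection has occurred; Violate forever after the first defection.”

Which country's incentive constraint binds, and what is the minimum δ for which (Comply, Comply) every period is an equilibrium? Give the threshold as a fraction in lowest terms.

Caledon; δ ≥ 14/19

For Belmar: deviation gain 14−12 = 2, per-period punishment loss 12−7 = 5. IC gives δ ≥ 2/7.
For Caledon: gain 14, loss 5 per period, so δ ≥ 14/19.
The tighter constraint is Caledon's, so cooperation needs δ ≥ 14/19.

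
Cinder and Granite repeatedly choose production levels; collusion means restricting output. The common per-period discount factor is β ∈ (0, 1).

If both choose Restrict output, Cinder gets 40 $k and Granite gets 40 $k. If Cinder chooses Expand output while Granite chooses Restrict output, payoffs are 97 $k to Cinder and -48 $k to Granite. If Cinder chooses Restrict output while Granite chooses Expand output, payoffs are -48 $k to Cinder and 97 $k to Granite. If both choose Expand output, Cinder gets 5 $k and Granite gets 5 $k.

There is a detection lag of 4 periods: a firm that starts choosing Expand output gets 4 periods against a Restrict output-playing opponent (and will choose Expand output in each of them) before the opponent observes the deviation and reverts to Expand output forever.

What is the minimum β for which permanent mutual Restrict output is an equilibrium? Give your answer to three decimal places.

0.887

A deviator earns 97 for 4 periods, then 5 forever; cooperating earns 40 forever. Multiplying the IC by (1−β):
40 ≥ 97(1−β^4) + 5β^4, so 92·β^4 ≥ 57 and β^4 ≥ 57/92.
β ≥ (57/92)^(1/4) ≈ 0.887.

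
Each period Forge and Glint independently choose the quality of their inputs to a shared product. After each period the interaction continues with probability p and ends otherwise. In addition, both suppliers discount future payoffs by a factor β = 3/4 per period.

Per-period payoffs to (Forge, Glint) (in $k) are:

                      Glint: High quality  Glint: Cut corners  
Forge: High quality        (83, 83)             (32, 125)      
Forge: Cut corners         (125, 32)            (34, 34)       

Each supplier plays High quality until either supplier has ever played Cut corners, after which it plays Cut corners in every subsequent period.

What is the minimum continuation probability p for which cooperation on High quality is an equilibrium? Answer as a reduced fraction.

8/13

With continuation probability p and discount β, the effective per-period discount factor is βp.
Grim-trigger IC: βp ≥ (125−83)/(125−34) = 6/13.
So p ≥ (6/13)/(3/4) = 8/13.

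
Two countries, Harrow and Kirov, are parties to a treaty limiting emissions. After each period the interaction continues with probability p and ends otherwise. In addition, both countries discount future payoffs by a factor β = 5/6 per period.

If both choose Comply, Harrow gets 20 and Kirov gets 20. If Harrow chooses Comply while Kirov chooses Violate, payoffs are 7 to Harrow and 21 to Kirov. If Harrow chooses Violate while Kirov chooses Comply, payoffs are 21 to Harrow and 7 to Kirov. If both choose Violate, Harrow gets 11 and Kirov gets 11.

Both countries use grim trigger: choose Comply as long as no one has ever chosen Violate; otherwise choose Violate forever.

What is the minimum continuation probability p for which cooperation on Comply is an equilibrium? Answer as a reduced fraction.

With continuation probability p and discount β, the effective per-period discount factor is βp.
Grim-trigger IC: βp ≥ (21−20)/(21−11) = 1/10.
So p ≥ (1/10)/(5/6) = 3/25.

3/25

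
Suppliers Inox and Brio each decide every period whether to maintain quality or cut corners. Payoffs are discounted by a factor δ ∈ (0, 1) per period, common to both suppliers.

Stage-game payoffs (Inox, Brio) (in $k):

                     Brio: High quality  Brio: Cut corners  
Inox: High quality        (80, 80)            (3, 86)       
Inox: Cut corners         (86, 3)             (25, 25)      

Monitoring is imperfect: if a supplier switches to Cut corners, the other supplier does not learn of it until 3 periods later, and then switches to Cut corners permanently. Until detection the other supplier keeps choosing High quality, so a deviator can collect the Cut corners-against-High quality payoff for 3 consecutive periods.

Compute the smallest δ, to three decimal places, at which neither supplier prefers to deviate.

0.462

The best deviation is to choose Cut corners for all 3 undetected periods, earning 86 each, then 25 forever once detected.
Deviation value: 86(1−δ^3)/(1−δ) + 25δ^3/(1−δ); cooperation value: 80/(1−δ).
IC: 80 ≥ 86(1−δ^3) + 25δ^3 = 86 − 61δ^3.
So δ^3 ≥ 6/61, giving δ ≥ (6/61)^(1/3) ≈ 0.462.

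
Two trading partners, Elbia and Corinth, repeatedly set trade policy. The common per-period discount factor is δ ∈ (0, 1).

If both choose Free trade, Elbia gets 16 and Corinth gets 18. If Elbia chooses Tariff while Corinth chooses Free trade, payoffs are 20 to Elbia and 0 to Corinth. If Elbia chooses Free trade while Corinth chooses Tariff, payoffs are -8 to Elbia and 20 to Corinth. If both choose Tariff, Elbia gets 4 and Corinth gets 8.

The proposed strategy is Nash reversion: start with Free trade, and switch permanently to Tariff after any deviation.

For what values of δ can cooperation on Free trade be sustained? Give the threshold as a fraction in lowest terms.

1/4

Elbia's threshold: (20−16)/(20−4) = 1/4.
Corinth's threshold: (20−18)/(20−8) = 1/6.
1/4 > 1/6, so Elbia binds and δ* = 1/4.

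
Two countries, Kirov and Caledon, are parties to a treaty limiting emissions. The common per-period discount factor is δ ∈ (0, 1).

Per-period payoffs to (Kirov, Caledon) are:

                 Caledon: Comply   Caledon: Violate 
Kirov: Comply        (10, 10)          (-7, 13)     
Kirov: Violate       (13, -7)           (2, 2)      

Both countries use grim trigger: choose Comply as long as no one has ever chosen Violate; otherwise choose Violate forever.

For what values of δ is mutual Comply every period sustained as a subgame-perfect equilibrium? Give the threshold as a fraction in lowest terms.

3/11

Under grim trigger the critical discount factor is (T−C)/(T−P) with T = 13, C = 10, P = 2.
δ* = (13−10)/(13−2) = 3/11.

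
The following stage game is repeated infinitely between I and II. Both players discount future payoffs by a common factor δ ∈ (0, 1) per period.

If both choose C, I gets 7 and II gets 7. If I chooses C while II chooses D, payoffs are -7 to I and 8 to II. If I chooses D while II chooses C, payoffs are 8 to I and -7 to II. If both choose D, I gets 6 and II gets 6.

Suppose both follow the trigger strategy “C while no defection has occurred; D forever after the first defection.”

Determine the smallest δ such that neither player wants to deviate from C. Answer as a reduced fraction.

1/2

One-period gain from deviating is 8 − 7 = 1. The loss is 7 − 6 = 1 in every subsequent period, with present value 1·δ/(1−δ).
Deviation is unprofitable when 1·δ/(1−δ) ≥ 1, i.e. δ/(1−δ) ≥ 1.
Equivalently δ ≥ 1/(1+1) = 1/2.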